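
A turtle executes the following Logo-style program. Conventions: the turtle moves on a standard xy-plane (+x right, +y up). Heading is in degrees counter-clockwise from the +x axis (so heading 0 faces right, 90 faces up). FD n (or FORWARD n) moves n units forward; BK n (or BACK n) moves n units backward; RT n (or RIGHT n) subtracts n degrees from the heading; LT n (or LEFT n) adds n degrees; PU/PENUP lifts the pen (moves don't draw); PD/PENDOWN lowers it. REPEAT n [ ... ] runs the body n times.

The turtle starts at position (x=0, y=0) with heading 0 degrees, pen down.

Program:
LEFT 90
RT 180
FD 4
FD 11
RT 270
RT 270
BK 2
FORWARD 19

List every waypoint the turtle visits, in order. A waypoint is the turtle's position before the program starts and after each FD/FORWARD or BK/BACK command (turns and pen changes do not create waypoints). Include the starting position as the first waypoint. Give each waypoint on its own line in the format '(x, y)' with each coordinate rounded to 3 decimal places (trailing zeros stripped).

Answer: (0, 0)
(0, -4)
(0, -15)
(0, -17)
(0, 2)

Derivation:
Executing turtle program step by step:
Start: pos=(0,0), heading=0, pen down
LT 90: heading 0 -> 90
RT 180: heading 90 -> 270
FD 4: (0,0) -> (0,-4) [heading=270, draw]
FD 11: (0,-4) -> (0,-15) [heading=270, draw]
RT 270: heading 270 -> 0
RT 270: heading 0 -> 90
BK 2: (0,-15) -> (0,-17) [heading=90, draw]
FD 19: (0,-17) -> (0,2) [heading=90, draw]
Final: pos=(0,2), heading=90, 4 segment(s) drawn
Waypoints (5 total):
(0, 0)
(0, -4)
(0, -15)
(0, -17)
(0, 2)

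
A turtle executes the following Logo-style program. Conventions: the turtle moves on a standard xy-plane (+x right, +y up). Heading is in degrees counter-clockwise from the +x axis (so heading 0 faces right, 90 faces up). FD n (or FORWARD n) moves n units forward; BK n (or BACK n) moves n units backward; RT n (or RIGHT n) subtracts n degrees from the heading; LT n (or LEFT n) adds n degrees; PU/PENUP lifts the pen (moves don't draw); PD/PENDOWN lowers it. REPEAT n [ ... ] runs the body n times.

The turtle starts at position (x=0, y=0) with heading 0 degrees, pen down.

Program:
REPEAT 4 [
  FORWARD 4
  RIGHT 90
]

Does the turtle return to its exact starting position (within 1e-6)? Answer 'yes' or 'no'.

Answer: yes

Derivation:
Executing turtle program step by step:
Start: pos=(0,0), heading=0, pen down
REPEAT 4 [
  -- iteration 1/4 --
  FD 4: (0,0) -> (4,0) [heading=0, draw]
  RT 90: heading 0 -> 270
  -- iteration 2/4 --
  FD 4: (4,0) -> (4,-4) [heading=270, draw]
  RT 90: heading 270 -> 180
  -- iteration 3/4 --
  FD 4: (4,-4) -> (0,-4) [heading=180, draw]
  RT 90: heading 180 -> 90
  -- iteration 4/4 --
  FD 4: (0,-4) -> (0,0) [heading=90, draw]
  RT 90: heading 90 -> 0
]
Final: pos=(0,0), heading=0, 4 segment(s) drawn

Start position: (0, 0)
Final position: (0, 0)
Distance = 0; < 1e-6 -> CLOSED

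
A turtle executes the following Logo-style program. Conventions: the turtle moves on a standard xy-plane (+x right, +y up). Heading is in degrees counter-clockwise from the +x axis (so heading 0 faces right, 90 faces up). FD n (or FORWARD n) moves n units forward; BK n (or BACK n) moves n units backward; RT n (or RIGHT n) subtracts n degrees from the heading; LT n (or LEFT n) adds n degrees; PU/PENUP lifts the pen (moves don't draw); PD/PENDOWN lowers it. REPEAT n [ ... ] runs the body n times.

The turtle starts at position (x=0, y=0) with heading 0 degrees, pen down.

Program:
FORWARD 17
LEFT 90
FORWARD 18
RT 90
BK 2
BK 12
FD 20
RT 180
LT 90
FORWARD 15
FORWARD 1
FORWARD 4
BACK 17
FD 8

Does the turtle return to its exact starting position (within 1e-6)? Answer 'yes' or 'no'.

Executing turtle program step by step:
Start: pos=(0,0), heading=0, pen down
FD 17: (0,0) -> (17,0) [heading=0, draw]
LT 90: heading 0 -> 90
FD 18: (17,0) -> (17,18) [heading=90, draw]
RT 90: heading 90 -> 0
BK 2: (17,18) -> (15,18) [heading=0, draw]
BK 12: (15,18) -> (3,18) [heading=0, draw]
FD 20: (3,18) -> (23,18) [heading=0, draw]
RT 180: heading 0 -> 180
LT 90: heading 180 -> 270
FD 15: (23,18) -> (23,3) [heading=270, draw]
FD 1: (23,3) -> (23,2) [heading=270, draw]
FD 4: (23,2) -> (23,-2) [heading=270, draw]
BK 17: (23,-2) -> (23,15) [heading=270, draw]
FD 8: (23,15) -> (23,7) [heading=270, draw]
Final: pos=(23,7), heading=270, 10 segment(s) drawn

Start position: (0, 0)
Final position: (23, 7)
Distance = 24.042; >= 1e-6 -> NOT closed

Answer: no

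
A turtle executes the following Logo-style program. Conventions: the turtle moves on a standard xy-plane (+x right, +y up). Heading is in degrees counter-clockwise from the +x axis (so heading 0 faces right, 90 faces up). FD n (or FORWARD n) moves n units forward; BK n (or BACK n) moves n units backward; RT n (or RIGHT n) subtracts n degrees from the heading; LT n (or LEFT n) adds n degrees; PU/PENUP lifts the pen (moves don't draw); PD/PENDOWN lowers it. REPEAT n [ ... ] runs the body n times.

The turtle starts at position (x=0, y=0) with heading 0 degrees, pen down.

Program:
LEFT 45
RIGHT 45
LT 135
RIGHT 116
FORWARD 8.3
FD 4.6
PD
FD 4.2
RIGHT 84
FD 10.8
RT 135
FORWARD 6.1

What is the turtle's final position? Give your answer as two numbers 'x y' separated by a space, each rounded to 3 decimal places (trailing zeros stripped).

Executing turtle program step by step:
Start: pos=(0,0), heading=0, pen down
LT 45: heading 0 -> 45
RT 45: heading 45 -> 0
LT 135: heading 0 -> 135
RT 116: heading 135 -> 19
FD 8.3: (0,0) -> (7.848,2.702) [heading=19, draw]
FD 4.6: (7.848,2.702) -> (12.197,4.2) [heading=19, draw]
PD: pen down
FD 4.2: (12.197,4.2) -> (16.168,5.567) [heading=19, draw]
RT 84: heading 19 -> 295
FD 10.8: (16.168,5.567) -> (20.733,-4.221) [heading=295, draw]
RT 135: heading 295 -> 160
FD 6.1: (20.733,-4.221) -> (15.001,-2.135) [heading=160, draw]
Final: pos=(15.001,-2.135), heading=160, 5 segment(s) drawn

Answer: 15.001 -2.135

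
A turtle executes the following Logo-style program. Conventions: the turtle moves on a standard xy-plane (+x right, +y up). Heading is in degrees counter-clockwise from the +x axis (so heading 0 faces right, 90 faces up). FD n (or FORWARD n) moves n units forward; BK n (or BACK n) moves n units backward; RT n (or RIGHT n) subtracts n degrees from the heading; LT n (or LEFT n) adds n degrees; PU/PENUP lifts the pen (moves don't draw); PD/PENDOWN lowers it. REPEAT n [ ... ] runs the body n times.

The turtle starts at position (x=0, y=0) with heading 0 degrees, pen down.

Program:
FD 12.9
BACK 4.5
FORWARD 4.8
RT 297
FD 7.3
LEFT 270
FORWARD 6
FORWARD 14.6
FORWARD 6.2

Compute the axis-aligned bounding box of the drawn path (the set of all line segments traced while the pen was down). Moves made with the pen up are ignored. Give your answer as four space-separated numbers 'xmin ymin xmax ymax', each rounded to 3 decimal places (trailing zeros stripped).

Executing turtle program step by step:
Start: pos=(0,0), heading=0, pen down
FD 12.9: (0,0) -> (12.9,0) [heading=0, draw]
BK 4.5: (12.9,0) -> (8.4,0) [heading=0, draw]
FD 4.8: (8.4,0) -> (13.2,0) [heading=0, draw]
RT 297: heading 0 -> 63
FD 7.3: (13.2,0) -> (16.514,6.504) [heading=63, draw]
LT 270: heading 63 -> 333
FD 6: (16.514,6.504) -> (21.86,3.78) [heading=333, draw]
FD 14.6: (21.86,3.78) -> (34.869,-2.848) [heading=333, draw]
FD 6.2: (34.869,-2.848) -> (40.393,-5.663) [heading=333, draw]
Final: pos=(40.393,-5.663), heading=333, 7 segment(s) drawn

Segment endpoints: x in {0, 8.4, 12.9, 13.2, 16.514, 21.86, 34.869, 40.393}, y in {-5.663, -2.848, 0, 3.78, 6.504}
xmin=0, ymin=-5.663, xmax=40.393, ymax=6.504

Answer: 0 -5.663 40.393 6.504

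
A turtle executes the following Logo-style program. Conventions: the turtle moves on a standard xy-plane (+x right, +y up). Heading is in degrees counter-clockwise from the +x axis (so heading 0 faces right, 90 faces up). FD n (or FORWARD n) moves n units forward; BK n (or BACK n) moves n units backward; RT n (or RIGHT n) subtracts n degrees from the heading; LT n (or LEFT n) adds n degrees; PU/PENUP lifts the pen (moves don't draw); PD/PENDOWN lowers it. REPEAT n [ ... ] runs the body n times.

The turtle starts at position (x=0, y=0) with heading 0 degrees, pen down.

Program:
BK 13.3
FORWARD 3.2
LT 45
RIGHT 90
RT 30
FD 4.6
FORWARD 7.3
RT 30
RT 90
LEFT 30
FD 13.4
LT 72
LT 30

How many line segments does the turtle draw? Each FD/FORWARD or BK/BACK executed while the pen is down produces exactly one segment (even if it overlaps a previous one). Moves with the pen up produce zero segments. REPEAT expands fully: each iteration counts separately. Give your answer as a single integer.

Answer: 5

Derivation:
Executing turtle program step by step:
Start: pos=(0,0), heading=0, pen down
BK 13.3: (0,0) -> (-13.3,0) [heading=0, draw]
FD 3.2: (-13.3,0) -> (-10.1,0) [heading=0, draw]
LT 45: heading 0 -> 45
RT 90: heading 45 -> 315
RT 30: heading 315 -> 285
FD 4.6: (-10.1,0) -> (-8.909,-4.443) [heading=285, draw]
FD 7.3: (-8.909,-4.443) -> (-7.02,-11.495) [heading=285, draw]
RT 30: heading 285 -> 255
RT 90: heading 255 -> 165
LT 30: heading 165 -> 195
FD 13.4: (-7.02,-11.495) -> (-19.963,-14.963) [heading=195, draw]
LT 72: heading 195 -> 267
LT 30: heading 267 -> 297
Final: pos=(-19.963,-14.963), heading=297, 5 segment(s) drawn
Segments drawn: 5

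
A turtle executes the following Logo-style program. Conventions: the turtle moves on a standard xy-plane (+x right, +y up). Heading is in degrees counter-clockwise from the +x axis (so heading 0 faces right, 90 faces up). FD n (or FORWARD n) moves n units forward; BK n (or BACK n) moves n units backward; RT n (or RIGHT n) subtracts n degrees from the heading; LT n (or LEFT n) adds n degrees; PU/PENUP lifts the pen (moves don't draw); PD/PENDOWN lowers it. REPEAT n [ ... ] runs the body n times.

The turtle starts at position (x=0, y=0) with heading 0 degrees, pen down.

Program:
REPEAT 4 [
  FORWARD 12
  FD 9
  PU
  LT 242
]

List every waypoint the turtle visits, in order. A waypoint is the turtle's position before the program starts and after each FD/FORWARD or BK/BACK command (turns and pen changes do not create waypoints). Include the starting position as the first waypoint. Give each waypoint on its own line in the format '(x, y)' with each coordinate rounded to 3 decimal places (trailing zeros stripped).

Executing turtle program step by step:
Start: pos=(0,0), heading=0, pen down
REPEAT 4 [
  -- iteration 1/4 --
  FD 12: (0,0) -> (12,0) [heading=0, draw]
  FD 9: (12,0) -> (21,0) [heading=0, draw]
  PU: pen up
  LT 242: heading 0 -> 242
  -- iteration 2/4 --
  FD 12: (21,0) -> (15.366,-10.595) [heading=242, move]
  FD 9: (15.366,-10.595) -> (11.141,-18.542) [heading=242, move]
  PU: pen up
  LT 242: heading 242 -> 124
  -- iteration 3/4 --
  FD 12: (11.141,-18.542) -> (4.431,-8.593) [heading=124, move]
  FD 9: (4.431,-8.593) -> (-0.602,-1.132) [heading=124, move]
  PU: pen up
  LT 242: heading 124 -> 6
  -- iteration 4/4 --
  FD 12: (-0.602,-1.132) -> (11.332,0.122) [heading=6, move]
  FD 9: (11.332,0.122) -> (20.283,1.063) [heading=6, move]
  PU: pen up
  LT 242: heading 6 -> 248
]
Final: pos=(20.283,1.063), heading=248, 2 segment(s) drawn
Waypoints (9 total):
(0, 0)
(12, 0)
(21, 0)
(15.366, -10.595)
(11.141, -18.542)
(4.431, -8.593)
(-0.602, -1.132)
(11.332, 0.122)
(20.283, 1.063)

Answer: (0, 0)
(12, 0)
(21, 0)
(15.366, -10.595)
(11.141, -18.542)
(4.431, -8.593)
(-0.602, -1.132)
(11.332, 0.122)
(20.283, 1.063)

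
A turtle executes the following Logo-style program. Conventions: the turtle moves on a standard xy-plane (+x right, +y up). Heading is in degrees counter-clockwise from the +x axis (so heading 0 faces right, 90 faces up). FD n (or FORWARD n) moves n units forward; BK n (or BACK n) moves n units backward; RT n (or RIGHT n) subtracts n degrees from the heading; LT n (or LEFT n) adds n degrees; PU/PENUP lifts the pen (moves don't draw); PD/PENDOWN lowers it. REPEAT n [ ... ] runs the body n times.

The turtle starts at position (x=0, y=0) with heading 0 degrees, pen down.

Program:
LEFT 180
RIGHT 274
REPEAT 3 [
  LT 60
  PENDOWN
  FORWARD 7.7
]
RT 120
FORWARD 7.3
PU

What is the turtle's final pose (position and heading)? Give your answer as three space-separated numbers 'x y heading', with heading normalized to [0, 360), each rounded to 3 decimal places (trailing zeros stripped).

Answer: 19.893 2.669 326

Derivation:
Executing turtle program step by step:
Start: pos=(0,0), heading=0, pen down
LT 180: heading 0 -> 180
RT 274: heading 180 -> 266
REPEAT 3 [
  -- iteration 1/3 --
  LT 60: heading 266 -> 326
  PD: pen down
  FD 7.7: (0,0) -> (6.384,-4.306) [heading=326, draw]
  -- iteration 2/3 --
  LT 60: heading 326 -> 26
  PD: pen down
  FD 7.7: (6.384,-4.306) -> (13.304,-0.93) [heading=26, draw]
  -- iteration 3/3 --
  LT 60: heading 26 -> 86
  PD: pen down
  FD 7.7: (13.304,-0.93) -> (13.841,6.751) [heading=86, draw]
]
RT 120: heading 86 -> 326
FD 7.3: (13.841,6.751) -> (19.893,2.669) [heading=326, draw]
PU: pen up
Final: pos=(19.893,2.669), heading=326, 4 segment(s) drawn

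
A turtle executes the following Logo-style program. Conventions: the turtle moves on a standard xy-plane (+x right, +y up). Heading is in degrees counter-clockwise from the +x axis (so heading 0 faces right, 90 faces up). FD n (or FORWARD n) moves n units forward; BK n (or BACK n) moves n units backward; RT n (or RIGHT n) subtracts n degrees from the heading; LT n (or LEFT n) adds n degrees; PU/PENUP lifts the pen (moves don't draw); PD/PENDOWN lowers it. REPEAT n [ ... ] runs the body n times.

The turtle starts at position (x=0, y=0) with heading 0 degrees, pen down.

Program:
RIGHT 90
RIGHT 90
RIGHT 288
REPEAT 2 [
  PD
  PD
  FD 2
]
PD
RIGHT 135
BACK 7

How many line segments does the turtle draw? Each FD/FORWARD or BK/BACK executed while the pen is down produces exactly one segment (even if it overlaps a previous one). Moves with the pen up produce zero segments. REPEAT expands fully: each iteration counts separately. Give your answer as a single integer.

Answer: 3

Derivation:
Executing turtle program step by step:
Start: pos=(0,0), heading=0, pen down
RT 90: heading 0 -> 270
RT 90: heading 270 -> 180
RT 288: heading 180 -> 252
REPEAT 2 [
  -- iteration 1/2 --
  PD: pen down
  PD: pen down
  FD 2: (0,0) -> (-0.618,-1.902) [heading=252, draw]
  -- iteration 2/2 --
  PD: pen down
  PD: pen down
  FD 2: (-0.618,-1.902) -> (-1.236,-3.804) [heading=252, draw]
]
PD: pen down
RT 135: heading 252 -> 117
BK 7: (-1.236,-3.804) -> (1.942,-10.041) [heading=117, draw]
Final: pos=(1.942,-10.041), heading=117, 3 segment(s) drawn
Segments drawn: 3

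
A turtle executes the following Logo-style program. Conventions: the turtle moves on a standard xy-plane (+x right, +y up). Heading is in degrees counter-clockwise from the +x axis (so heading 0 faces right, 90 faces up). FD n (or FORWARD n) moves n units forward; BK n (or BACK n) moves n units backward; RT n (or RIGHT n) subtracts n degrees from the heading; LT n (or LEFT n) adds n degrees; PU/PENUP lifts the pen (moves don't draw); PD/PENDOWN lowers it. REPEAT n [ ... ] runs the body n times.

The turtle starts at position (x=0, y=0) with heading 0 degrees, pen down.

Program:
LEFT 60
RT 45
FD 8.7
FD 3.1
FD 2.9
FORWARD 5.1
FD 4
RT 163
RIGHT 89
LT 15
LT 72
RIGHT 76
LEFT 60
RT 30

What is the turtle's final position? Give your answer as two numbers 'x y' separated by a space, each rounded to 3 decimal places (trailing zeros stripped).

Answer: 22.989 6.16

Derivation:
Executing turtle program step by step:
Start: pos=(0,0), heading=0, pen down
LT 60: heading 0 -> 60
RT 45: heading 60 -> 15
FD 8.7: (0,0) -> (8.404,2.252) [heading=15, draw]
FD 3.1: (8.404,2.252) -> (11.398,3.054) [heading=15, draw]
FD 2.9: (11.398,3.054) -> (14.199,3.805) [heading=15, draw]
FD 5.1: (14.199,3.805) -> (19.125,5.125) [heading=15, draw]
FD 4: (19.125,5.125) -> (22.989,6.16) [heading=15, draw]
RT 163: heading 15 -> 212
RT 89: heading 212 -> 123
LT 15: heading 123 -> 138
LT 72: heading 138 -> 210
RT 76: heading 210 -> 134
LT 60: heading 134 -> 194
RT 30: heading 194 -> 164
Final: pos=(22.989,6.16), heading=164, 5 segment(s) drawn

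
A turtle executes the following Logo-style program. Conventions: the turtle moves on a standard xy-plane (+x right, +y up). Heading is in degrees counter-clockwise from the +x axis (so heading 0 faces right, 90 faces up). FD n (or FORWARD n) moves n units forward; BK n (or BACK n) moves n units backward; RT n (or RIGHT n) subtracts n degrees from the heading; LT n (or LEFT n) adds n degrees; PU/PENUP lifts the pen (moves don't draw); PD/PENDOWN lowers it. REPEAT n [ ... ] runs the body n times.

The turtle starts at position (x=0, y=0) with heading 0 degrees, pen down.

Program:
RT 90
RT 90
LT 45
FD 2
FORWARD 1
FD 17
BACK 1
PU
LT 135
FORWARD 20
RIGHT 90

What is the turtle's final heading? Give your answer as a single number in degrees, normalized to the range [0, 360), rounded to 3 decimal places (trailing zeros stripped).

Executing turtle program step by step:
Start: pos=(0,0), heading=0, pen down
RT 90: heading 0 -> 270
RT 90: heading 270 -> 180
LT 45: heading 180 -> 225
FD 2: (0,0) -> (-1.414,-1.414) [heading=225, draw]
FD 1: (-1.414,-1.414) -> (-2.121,-2.121) [heading=225, draw]
FD 17: (-2.121,-2.121) -> (-14.142,-14.142) [heading=225, draw]
BK 1: (-14.142,-14.142) -> (-13.435,-13.435) [heading=225, draw]
PU: pen up
LT 135: heading 225 -> 0
FD 20: (-13.435,-13.435) -> (6.565,-13.435) [heading=0, move]
RT 90: heading 0 -> 270
Final: pos=(6.565,-13.435), heading=270, 4 segment(s) drawn

Answer: 270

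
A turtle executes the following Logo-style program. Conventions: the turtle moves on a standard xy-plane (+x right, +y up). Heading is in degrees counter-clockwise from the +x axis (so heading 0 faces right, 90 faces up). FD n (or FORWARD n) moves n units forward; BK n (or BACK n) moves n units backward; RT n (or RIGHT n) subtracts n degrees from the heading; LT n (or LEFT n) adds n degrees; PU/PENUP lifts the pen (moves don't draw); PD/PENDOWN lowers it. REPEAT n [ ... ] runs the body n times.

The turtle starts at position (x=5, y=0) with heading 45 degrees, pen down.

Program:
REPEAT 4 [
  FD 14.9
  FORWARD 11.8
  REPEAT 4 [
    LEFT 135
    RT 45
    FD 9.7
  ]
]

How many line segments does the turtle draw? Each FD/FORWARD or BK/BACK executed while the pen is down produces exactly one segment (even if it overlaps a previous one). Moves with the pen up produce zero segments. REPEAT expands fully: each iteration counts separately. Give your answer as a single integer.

Answer: 24

Derivation:
Executing turtle program step by step:
Start: pos=(5,0), heading=45, pen down
REPEAT 4 [
  -- iteration 1/4 --
  FD 14.9: (5,0) -> (15.536,10.536) [heading=45, draw]
  FD 11.8: (15.536,10.536) -> (23.88,18.88) [heading=45, draw]
  REPEAT 4 [
    -- iteration 1/4 --
    LT 135: heading 45 -> 180
    RT 45: heading 180 -> 135
    FD 9.7: (23.88,18.88) -> (17.021,25.739) [heading=135, draw]
    -- iteration 2/4 --
    LT 135: heading 135 -> 270
    RT 45: heading 270 -> 225
    FD 9.7: (17.021,25.739) -> (10.162,18.88) [heading=225, draw]
    -- iteration 3/4 --
    LT 135: heading 225 -> 0
    RT 45: heading 0 -> 315
    FD 9.7: (10.162,18.88) -> (17.021,12.021) [heading=315, draw]
    -- iteration 4/4 --
    LT 135: heading 315 -> 90
    RT 45: heading 90 -> 45
    FD 9.7: (17.021,12.021) -> (23.88,18.88) [heading=45, draw]
  ]
  -- iteration 2/4 --
  FD 14.9: (23.88,18.88) -> (34.416,29.416) [heading=45, draw]
  FD 11.8: (34.416,29.416) -> (42.76,37.76) [heading=45, draw]
  REPEAT 4 [
    -- iteration 1/4 --
    LT 135: heading 45 -> 180
    RT 45: heading 180 -> 135
    FD 9.7: (42.76,37.76) -> (35.901,44.618) [heading=135, draw]
    -- iteration 2/4 --
    LT 135: heading 135 -> 270
    RT 45: heading 270 -> 225
    FD 9.7: (35.901,44.618) -> (29.042,37.76) [heading=225, draw]
    -- iteration 3/4 --
    LT 135: heading 225 -> 0
    RT 45: heading 0 -> 315
    FD 9.7: (29.042,37.76) -> (35.901,30.901) [heading=315, draw]
    -- iteration 4/4 --
    LT 135: heading 315 -> 90
    RT 45: heading 90 -> 45
    FD 9.7: (35.901,30.901) -> (42.76,37.76) [heading=45, draw]
  ]
  -- iteration 3/4 --
  FD 14.9: (42.76,37.76) -> (53.295,48.295) [heading=45, draw]
  FD 11.8: (53.295,48.295) -> (61.639,56.639) [heading=45, draw]
  REPEAT 4 [
    -- iteration 1/4 --
    LT 135: heading 45 -> 180
    RT 45: heading 180 -> 135
    FD 9.7: (61.639,56.639) -> (54.78,63.498) [heading=135, draw]
    -- iteration 2/4 --
    LT 135: heading 135 -> 270
    RT 45: heading 270 -> 225
    FD 9.7: (54.78,63.498) -> (47.921,56.639) [heading=225, draw]
    -- iteration 3/4 --
    LT 135: heading 225 -> 0
    RT 45: heading 0 -> 315
    FD 9.7: (47.921,56.639) -> (54.78,49.78) [heading=315, draw]
    -- iteration 4/4 --
    LT 135: heading 315 -> 90
    RT 45: heading 90 -> 45
    FD 9.7: (54.78,49.78) -> (61.639,56.639) [heading=45, draw]
  ]
  -- iteration 4/4 --
  FD 14.9: (61.639,56.639) -> (72.175,67.175) [heading=45, draw]
  FD 11.8: (72.175,67.175) -> (80.519,75.519) [heading=45, draw]
  REPEAT 4 [
    -- iteration 1/4 --
    LT 135: heading 45 -> 180
    RT 45: heading 180 -> 135
    FD 9.7: (80.519,75.519) -> (73.66,82.378) [heading=135, draw]
    -- iteration 2/4 --
    LT 135: heading 135 -> 270
    RT 45: heading 270 -> 225
    FD 9.7: (73.66,82.378) -> (66.801,75.519) [heading=225, draw]
    -- iteration 3/4 --
    LT 135: heading 225 -> 0
    RT 45: heading 0 -> 315
    FD 9.7: (66.801,75.519) -> (73.66,68.66) [heading=315, draw]
    -- iteration 4/4 --
    LT 135: heading 315 -> 90
    RT 45: heading 90 -> 45
    FD 9.7: (73.66,68.66) -> (80.519,75.519) [heading=45, draw]
  ]
]
Final: pos=(80.519,75.519), heading=45, 24 segment(s) drawn
Segments drawn: 24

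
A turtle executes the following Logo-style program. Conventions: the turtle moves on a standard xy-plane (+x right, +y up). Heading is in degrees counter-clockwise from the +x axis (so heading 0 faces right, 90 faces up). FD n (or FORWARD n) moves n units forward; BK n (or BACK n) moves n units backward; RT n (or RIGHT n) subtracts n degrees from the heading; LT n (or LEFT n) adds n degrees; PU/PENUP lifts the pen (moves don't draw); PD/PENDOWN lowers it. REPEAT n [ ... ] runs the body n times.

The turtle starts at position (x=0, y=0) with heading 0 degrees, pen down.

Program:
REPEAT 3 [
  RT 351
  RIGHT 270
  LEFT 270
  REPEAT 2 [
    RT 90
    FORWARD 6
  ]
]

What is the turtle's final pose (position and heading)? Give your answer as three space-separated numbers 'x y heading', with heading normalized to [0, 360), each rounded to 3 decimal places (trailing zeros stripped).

Executing turtle program step by step:
Start: pos=(0,0), heading=0, pen down
REPEAT 3 [
  -- iteration 1/3 --
  RT 351: heading 0 -> 9
  RT 270: heading 9 -> 99
  LT 270: heading 99 -> 9
  REPEAT 2 [
    -- iteration 1/2 --
    RT 90: heading 9 -> 279
    FD 6: (0,0) -> (0.939,-5.926) [heading=279, draw]
    -- iteration 2/2 --
    RT 90: heading 279 -> 189
    FD 6: (0.939,-5.926) -> (-4.988,-6.865) [heading=189, draw]
  ]
  -- iteration 2/3 --
  RT 351: heading 189 -> 198
  RT 270: heading 198 -> 288
  LT 270: heading 288 -> 198
  REPEAT 2 [
    -- iteration 1/2 --
    RT 90: heading 198 -> 108
    FD 6: (-4.988,-6.865) -> (-6.842,-1.158) [heading=108, draw]
    -- iteration 2/2 --
    RT 90: heading 108 -> 18
    FD 6: (-6.842,-1.158) -> (-1.135,0.696) [heading=18, draw]
  ]
  -- iteration 3/3 --
  RT 351: heading 18 -> 27
  RT 270: heading 27 -> 117
  LT 270: heading 117 -> 27
  REPEAT 2 [
    -- iteration 1/2 --
    RT 90: heading 27 -> 297
    FD 6: (-1.135,0.696) -> (1.589,-4.65) [heading=297, draw]
    -- iteration 2/2 --
    RT 90: heading 297 -> 207
    FD 6: (1.589,-4.65) -> (-3.757,-7.374) [heading=207, draw]
  ]
]
Final: pos=(-3.757,-7.374), heading=207, 6 segment(s) drawn

Answer: -3.757 -7.374 207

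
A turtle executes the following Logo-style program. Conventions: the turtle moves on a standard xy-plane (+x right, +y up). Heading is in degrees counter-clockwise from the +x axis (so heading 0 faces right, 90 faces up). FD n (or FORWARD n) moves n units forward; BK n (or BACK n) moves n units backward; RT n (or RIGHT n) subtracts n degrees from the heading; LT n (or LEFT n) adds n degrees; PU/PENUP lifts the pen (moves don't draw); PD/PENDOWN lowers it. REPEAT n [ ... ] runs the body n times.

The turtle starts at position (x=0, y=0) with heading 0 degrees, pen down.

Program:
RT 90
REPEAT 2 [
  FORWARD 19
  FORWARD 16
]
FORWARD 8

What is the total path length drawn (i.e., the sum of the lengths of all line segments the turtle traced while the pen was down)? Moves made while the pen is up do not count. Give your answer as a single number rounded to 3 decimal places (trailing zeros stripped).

Executing turtle program step by step:
Start: pos=(0,0), heading=0, pen down
RT 90: heading 0 -> 270
REPEAT 2 [
  -- iteration 1/2 --
  FD 19: (0,0) -> (0,-19) [heading=270, draw]
  FD 16: (0,-19) -> (0,-35) [heading=270, draw]
  -- iteration 2/2 --
  FD 19: (0,-35) -> (0,-54) [heading=270, draw]
  FD 16: (0,-54) -> (0,-70) [heading=270, draw]
]
FD 8: (0,-70) -> (0,-78) [heading=270, draw]
Final: pos=(0,-78), heading=270, 5 segment(s) drawn

Segment lengths:
  seg 1: (0,0) -> (0,-19), length = 19
  seg 2: (0,-19) -> (0,-35), length = 16
  seg 3: (0,-35) -> (0,-54), length = 19
  seg 4: (0,-54) -> (0,-70), length = 16
  seg 5: (0,-70) -> (0,-78), length = 8
Total = 78

Answer: 78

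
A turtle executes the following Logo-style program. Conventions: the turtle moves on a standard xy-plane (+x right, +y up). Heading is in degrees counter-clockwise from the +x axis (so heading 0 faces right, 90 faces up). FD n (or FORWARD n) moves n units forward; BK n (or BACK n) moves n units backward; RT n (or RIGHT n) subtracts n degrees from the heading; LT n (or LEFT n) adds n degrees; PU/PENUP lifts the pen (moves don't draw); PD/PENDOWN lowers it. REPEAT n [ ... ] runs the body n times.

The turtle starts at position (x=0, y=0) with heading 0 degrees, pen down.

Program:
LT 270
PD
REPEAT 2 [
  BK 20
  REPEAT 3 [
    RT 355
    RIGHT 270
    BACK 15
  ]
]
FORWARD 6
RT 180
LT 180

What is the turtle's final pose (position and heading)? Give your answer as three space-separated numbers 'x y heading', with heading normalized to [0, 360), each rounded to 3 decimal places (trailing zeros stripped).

Executing turtle program step by step:
Start: pos=(0,0), heading=0, pen down
LT 270: heading 0 -> 270
PD: pen down
REPEAT 2 [
  -- iteration 1/2 --
  BK 20: (0,0) -> (0,20) [heading=270, draw]
  REPEAT 3 [
    -- iteration 1/3 --
    RT 355: heading 270 -> 275
    RT 270: heading 275 -> 5
    BK 15: (0,20) -> (-14.943,18.693) [heading=5, draw]
    -- iteration 2/3 --
    RT 355: heading 5 -> 10
    RT 270: heading 10 -> 100
    BK 15: (-14.943,18.693) -> (-12.338,3.921) [heading=100, draw]
    -- iteration 3/3 --
    RT 355: heading 100 -> 105
    RT 270: heading 105 -> 195
    BK 15: (-12.338,3.921) -> (2.151,7.803) [heading=195, draw]
  ]
  -- iteration 2/2 --
  BK 20: (2.151,7.803) -> (21.469,12.979) [heading=195, draw]
  REPEAT 3 [
    -- iteration 1/3 --
    RT 355: heading 195 -> 200
    RT 270: heading 200 -> 290
    BK 15: (21.469,12.979) -> (16.339,27.075) [heading=290, draw]
    -- iteration 2/3 --
    RT 355: heading 290 -> 295
    RT 270: heading 295 -> 25
    BK 15: (16.339,27.075) -> (2.744,20.735) [heading=25, draw]
    -- iteration 3/3 --
    RT 355: heading 25 -> 30
    RT 270: heading 30 -> 120
    BK 15: (2.744,20.735) -> (10.244,7.745) [heading=120, draw]
  ]
]
FD 6: (10.244,7.745) -> (7.244,12.941) [heading=120, draw]
RT 180: heading 120 -> 300
LT 180: heading 300 -> 120
Final: pos=(7.244,12.941), heading=120, 9 segment(s) drawn

Answer: 7.244 12.941 120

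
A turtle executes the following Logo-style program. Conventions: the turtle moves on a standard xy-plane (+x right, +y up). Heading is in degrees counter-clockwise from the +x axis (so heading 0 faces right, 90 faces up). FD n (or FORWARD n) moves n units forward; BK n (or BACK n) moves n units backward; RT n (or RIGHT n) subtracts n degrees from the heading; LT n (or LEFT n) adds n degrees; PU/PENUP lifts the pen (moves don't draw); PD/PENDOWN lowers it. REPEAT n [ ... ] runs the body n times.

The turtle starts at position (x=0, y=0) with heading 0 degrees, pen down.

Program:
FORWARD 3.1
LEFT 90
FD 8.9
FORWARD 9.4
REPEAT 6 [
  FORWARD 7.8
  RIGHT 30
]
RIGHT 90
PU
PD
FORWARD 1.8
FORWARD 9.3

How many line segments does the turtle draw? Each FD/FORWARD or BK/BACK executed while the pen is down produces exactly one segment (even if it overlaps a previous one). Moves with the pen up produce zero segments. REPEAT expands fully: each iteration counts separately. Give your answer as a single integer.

Executing turtle program step by step:
Start: pos=(0,0), heading=0, pen down
FD 3.1: (0,0) -> (3.1,0) [heading=0, draw]
LT 90: heading 0 -> 90
FD 8.9: (3.1,0) -> (3.1,8.9) [heading=90, draw]
FD 9.4: (3.1,8.9) -> (3.1,18.3) [heading=90, draw]
REPEAT 6 [
  -- iteration 1/6 --
  FD 7.8: (3.1,18.3) -> (3.1,26.1) [heading=90, draw]
  RT 30: heading 90 -> 60
  -- iteration 2/6 --
  FD 7.8: (3.1,26.1) -> (7,32.855) [heading=60, draw]
  RT 30: heading 60 -> 30
  -- iteration 3/6 --
  FD 7.8: (7,32.855) -> (13.755,36.755) [heading=30, draw]
  RT 30: heading 30 -> 0
  -- iteration 4/6 --
  FD 7.8: (13.755,36.755) -> (21.555,36.755) [heading=0, draw]
  RT 30: heading 0 -> 330
  -- iteration 5/6 --
  FD 7.8: (21.555,36.755) -> (28.31,32.855) [heading=330, draw]
  RT 30: heading 330 -> 300
  -- iteration 6/6 --
  FD 7.8: (28.31,32.855) -> (32.21,26.1) [heading=300, draw]
  RT 30: heading 300 -> 270
]
RT 90: heading 270 -> 180
PU: pen up
PD: pen down
FD 1.8: (32.21,26.1) -> (30.41,26.1) [heading=180, draw]
FD 9.3: (30.41,26.1) -> (21.11,26.1) [heading=180, draw]
Final: pos=(21.11,26.1), heading=180, 11 segment(s) drawn
Segments drawn: 11

Answer: 11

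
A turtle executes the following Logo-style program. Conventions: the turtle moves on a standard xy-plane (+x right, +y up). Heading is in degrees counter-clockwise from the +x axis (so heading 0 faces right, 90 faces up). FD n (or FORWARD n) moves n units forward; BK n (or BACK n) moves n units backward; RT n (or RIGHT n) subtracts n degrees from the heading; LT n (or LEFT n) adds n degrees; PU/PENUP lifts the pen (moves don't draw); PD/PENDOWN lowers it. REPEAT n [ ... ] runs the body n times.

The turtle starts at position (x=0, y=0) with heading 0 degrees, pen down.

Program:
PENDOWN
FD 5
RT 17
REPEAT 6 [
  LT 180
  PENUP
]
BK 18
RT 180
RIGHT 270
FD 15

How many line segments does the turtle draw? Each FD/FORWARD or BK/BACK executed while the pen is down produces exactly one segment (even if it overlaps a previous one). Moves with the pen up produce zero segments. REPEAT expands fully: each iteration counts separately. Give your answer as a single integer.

Executing turtle program step by step:
Start: pos=(0,0), heading=0, pen down
PD: pen down
FD 5: (0,0) -> (5,0) [heading=0, draw]
RT 17: heading 0 -> 343
REPEAT 6 [
  -- iteration 1/6 --
  LT 180: heading 343 -> 163
  PU: pen up
  -- iteration 2/6 --
  LT 180: heading 163 -> 343
  PU: pen up
  -- iteration 3/6 --
  LT 180: heading 343 -> 163
  PU: pen up
  -- iteration 4/6 --
  LT 180: heading 163 -> 343
  PU: pen up
  -- iteration 5/6 --
  LT 180: heading 343 -> 163
  PU: pen up
  -- iteration 6/6 --
  LT 180: heading 163 -> 343
  PU: pen up
]
BK 18: (5,0) -> (-12.213,5.263) [heading=343, move]
RT 180: heading 343 -> 163
RT 270: heading 163 -> 253
FD 15: (-12.213,5.263) -> (-16.599,-9.082) [heading=253, move]
Final: pos=(-16.599,-9.082), heading=253, 1 segment(s) drawn
Segments drawn: 1

Answer: 1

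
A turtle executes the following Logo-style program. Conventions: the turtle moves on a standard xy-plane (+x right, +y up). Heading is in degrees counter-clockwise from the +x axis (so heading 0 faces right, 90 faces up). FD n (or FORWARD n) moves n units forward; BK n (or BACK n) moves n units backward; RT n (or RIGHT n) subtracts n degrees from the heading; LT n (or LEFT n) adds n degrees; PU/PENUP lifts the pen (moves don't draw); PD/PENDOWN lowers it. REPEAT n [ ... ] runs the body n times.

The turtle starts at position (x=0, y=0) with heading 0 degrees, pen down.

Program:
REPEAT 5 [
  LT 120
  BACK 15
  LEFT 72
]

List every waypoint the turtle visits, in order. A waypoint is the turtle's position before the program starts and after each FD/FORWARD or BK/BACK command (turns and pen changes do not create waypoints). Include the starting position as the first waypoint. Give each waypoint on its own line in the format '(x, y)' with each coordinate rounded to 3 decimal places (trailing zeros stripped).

Executing turtle program step by step:
Start: pos=(0,0), heading=0, pen down
REPEAT 5 [
  -- iteration 1/5 --
  LT 120: heading 0 -> 120
  BK 15: (0,0) -> (7.5,-12.99) [heading=120, draw]
  LT 72: heading 120 -> 192
  -- iteration 2/5 --
  LT 120: heading 192 -> 312
  BK 15: (7.5,-12.99) -> (-2.537,-1.843) [heading=312, draw]
  LT 72: heading 312 -> 24
  -- iteration 3/5 --
  LT 120: heading 24 -> 144
  BK 15: (-2.537,-1.843) -> (9.598,-10.66) [heading=144, draw]
  LT 72: heading 144 -> 216
  -- iteration 4/5 --
  LT 120: heading 216 -> 336
  BK 15: (9.598,-10.66) -> (-4.105,-4.559) [heading=336, draw]
  LT 72: heading 336 -> 48
  -- iteration 5/5 --
  LT 120: heading 48 -> 168
  BK 15: (-4.105,-4.559) -> (10.567,-7.678) [heading=168, draw]
  LT 72: heading 168 -> 240
]
Final: pos=(10.567,-7.678), heading=240, 5 segment(s) drawn
Waypoints (6 total):
(0, 0)
(7.5, -12.99)
(-2.537, -1.843)
(9.598, -10.66)
(-4.105, -4.559)
(10.567, -7.678)

Answer: (0, 0)
(7.5, -12.99)
(-2.537, -1.843)
(9.598, -10.66)
(-4.105, -4.559)
(10.567, -7.678)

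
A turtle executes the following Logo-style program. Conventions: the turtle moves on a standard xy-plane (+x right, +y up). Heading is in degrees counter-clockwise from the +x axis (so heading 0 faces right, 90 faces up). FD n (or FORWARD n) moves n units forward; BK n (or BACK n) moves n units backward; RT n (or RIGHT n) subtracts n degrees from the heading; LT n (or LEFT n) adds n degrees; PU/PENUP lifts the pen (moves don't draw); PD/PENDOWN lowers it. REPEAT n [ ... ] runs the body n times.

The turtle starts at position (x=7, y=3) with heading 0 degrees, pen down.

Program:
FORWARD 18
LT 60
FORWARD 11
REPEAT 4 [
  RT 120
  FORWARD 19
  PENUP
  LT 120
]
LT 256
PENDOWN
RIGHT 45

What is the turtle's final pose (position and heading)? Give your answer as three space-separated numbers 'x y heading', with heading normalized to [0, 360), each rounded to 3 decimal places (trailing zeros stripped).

Answer: 68.5 -53.292 271

Derivation:
Executing turtle program step by step:
Start: pos=(7,3), heading=0, pen down
FD 18: (7,3) -> (25,3) [heading=0, draw]
LT 60: heading 0 -> 60
FD 11: (25,3) -> (30.5,12.526) [heading=60, draw]
REPEAT 4 [
  -- iteration 1/4 --
  RT 120: heading 60 -> 300
  FD 19: (30.5,12.526) -> (40,-3.928) [heading=300, draw]
  PU: pen up
  LT 120: heading 300 -> 60
  -- iteration 2/4 --
  RT 120: heading 60 -> 300
  FD 19: (40,-3.928) -> (49.5,-20.383) [heading=300, move]
  PU: pen up
  LT 120: heading 300 -> 60
  -- iteration 3/4 --
  RT 120: heading 60 -> 300
  FD 19: (49.5,-20.383) -> (59,-36.837) [heading=300, move]
  PU: pen up
  LT 120: heading 300 -> 60
  -- iteration 4/4 --
  RT 120: heading 60 -> 300
  FD 19: (59,-36.837) -> (68.5,-53.292) [heading=300, move]
  PU: pen up
  LT 120: heading 300 -> 60
]
LT 256: heading 60 -> 316
PD: pen down
RT 45: heading 316 -> 271
Final: pos=(68.5,-53.292), heading=271, 3 segment(s) drawn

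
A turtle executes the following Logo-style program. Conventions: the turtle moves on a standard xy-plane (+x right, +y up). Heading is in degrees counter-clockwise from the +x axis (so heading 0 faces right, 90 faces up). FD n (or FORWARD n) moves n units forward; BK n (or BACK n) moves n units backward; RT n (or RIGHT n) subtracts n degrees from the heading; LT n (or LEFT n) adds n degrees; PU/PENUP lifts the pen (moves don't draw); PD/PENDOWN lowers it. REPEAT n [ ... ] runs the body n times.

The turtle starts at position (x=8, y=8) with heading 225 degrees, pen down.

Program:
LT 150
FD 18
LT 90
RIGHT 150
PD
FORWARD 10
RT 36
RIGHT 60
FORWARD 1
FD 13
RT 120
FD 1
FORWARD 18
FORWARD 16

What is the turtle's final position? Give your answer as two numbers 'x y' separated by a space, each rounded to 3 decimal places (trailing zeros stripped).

Answer: 16.102 31.346

Derivation:
Executing turtle program step by step:
Start: pos=(8,8), heading=225, pen down
LT 150: heading 225 -> 15
FD 18: (8,8) -> (25.387,12.659) [heading=15, draw]
LT 90: heading 15 -> 105
RT 150: heading 105 -> 315
PD: pen down
FD 10: (25.387,12.659) -> (32.458,5.588) [heading=315, draw]
RT 36: heading 315 -> 279
RT 60: heading 279 -> 219
FD 1: (32.458,5.588) -> (31.681,4.958) [heading=219, draw]
FD 13: (31.681,4.958) -> (21.578,-3.223) [heading=219, draw]
RT 120: heading 219 -> 99
FD 1: (21.578,-3.223) -> (21.421,-2.235) [heading=99, draw]
FD 18: (21.421,-2.235) -> (18.605,15.543) [heading=99, draw]
FD 16: (18.605,15.543) -> (16.102,31.346) [heading=99, draw]
Final: pos=(16.102,31.346), heading=99, 7 segment(s) drawn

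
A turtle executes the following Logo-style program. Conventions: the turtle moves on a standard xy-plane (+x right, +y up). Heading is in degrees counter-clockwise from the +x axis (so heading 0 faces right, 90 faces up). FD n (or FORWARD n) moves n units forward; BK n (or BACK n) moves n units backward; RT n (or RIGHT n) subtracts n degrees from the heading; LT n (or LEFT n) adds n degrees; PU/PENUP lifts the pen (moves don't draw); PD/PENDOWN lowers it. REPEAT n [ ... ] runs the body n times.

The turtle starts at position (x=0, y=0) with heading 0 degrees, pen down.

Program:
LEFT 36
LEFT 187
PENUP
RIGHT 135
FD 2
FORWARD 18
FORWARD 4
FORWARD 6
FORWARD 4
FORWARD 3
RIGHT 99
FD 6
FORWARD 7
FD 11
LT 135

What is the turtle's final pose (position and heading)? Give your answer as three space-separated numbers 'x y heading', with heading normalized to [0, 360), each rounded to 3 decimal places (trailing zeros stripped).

Executing turtle program step by step:
Start: pos=(0,0), heading=0, pen down
LT 36: heading 0 -> 36
LT 187: heading 36 -> 223
PU: pen up
RT 135: heading 223 -> 88
FD 2: (0,0) -> (0.07,1.999) [heading=88, move]
FD 18: (0.07,1.999) -> (0.698,19.988) [heading=88, move]
FD 4: (0.698,19.988) -> (0.838,23.985) [heading=88, move]
FD 6: (0.838,23.985) -> (1.047,29.982) [heading=88, move]
FD 4: (1.047,29.982) -> (1.187,33.979) [heading=88, move]
FD 3: (1.187,33.979) -> (1.291,36.977) [heading=88, move]
RT 99: heading 88 -> 349
FD 6: (1.291,36.977) -> (7.181,35.833) [heading=349, move]
FD 7: (7.181,35.833) -> (14.052,34.497) [heading=349, move]
FD 11: (14.052,34.497) -> (24.85,32.398) [heading=349, move]
LT 135: heading 349 -> 124
Final: pos=(24.85,32.398), heading=124, 0 segment(s) drawn

Answer: 24.85 32.398 124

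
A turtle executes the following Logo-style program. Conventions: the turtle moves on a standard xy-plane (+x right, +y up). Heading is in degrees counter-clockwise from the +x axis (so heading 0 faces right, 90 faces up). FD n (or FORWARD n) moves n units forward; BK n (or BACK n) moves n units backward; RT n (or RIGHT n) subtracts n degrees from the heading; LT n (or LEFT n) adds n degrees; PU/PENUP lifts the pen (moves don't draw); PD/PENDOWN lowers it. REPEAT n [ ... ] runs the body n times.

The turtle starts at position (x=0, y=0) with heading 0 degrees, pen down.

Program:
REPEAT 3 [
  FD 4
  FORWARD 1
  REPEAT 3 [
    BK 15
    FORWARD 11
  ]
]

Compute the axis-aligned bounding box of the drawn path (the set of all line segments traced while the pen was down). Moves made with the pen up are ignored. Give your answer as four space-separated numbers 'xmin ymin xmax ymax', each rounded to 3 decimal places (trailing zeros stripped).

Answer: -32 0 5 0

Derivation:
Executing turtle program step by step:
Start: pos=(0,0), heading=0, pen down
REPEAT 3 [
  -- iteration 1/3 --
  FD 4: (0,0) -> (4,0) [heading=0, draw]
  FD 1: (4,0) -> (5,0) [heading=0, draw]
  REPEAT 3 [
    -- iteration 1/3 --
    BK 15: (5,0) -> (-10,0) [heading=0, draw]
    FD 11: (-10,0) -> (1,0) [heading=0, draw]
    -- iteration 2/3 --
    BK 15: (1,0) -> (-14,0) [heading=0, draw]
    FD 11: (-14,0) -> (-3,0) [heading=0, draw]
    -- iteration 3/3 --
    BK 15: (-3,0) -> (-18,0) [heading=0, draw]
    FD 11: (-18,0) -> (-7,0) [heading=0, draw]
  ]
  -- iteration 2/3 --
  FD 4: (-7,0) -> (-3,0) [heading=0, draw]
  FD 1: (-3,0) -> (-2,0) [heading=0, draw]
  REPEAT 3 [
    -- iteration 1/3 --
    BK 15: (-2,0) -> (-17,0) [heading=0, draw]
    FD 11: (-17,0) -> (-6,0) [heading=0, draw]
    -- iteration 2/3 --
    BK 15: (-6,0) -> (-21,0) [heading=0, draw]
    FD 11: (-21,0) -> (-10,0) [heading=0, draw]
    -- iteration 3/3 --
    BK 15: (-10,0) -> (-25,0) [heading=0, draw]
    FD 11: (-25,0) -> (-14,0) [heading=0, draw]
  ]
  -- iteration 3/3 --
  FD 4: (-14,0) -> (-10,0) [heading=0, draw]
  FD 1: (-10,0) -> (-9,0) [heading=0, draw]
  REPEAT 3 [
    -- iteration 1/3 --
    BK 15: (-9,0) -> (-24,0) [heading=0, draw]
    FD 11: (-24,0) -> (-13,0) [heading=0, draw]
    -- iteration 2/3 --
    BK 15: (-13,0) -> (-28,0) [heading=0, draw]
    FD 11: (-28,0) -> (-17,0) [heading=0, draw]
    -- iteration 3/3 --
    BK 15: (-17,0) -> (-32,0) [heading=0, draw]
    FD 11: (-32,0) -> (-21,0) [heading=0, draw]
  ]
]
Final: pos=(-21,0), heading=0, 24 segment(s) drawn

Segment endpoints: x in {-32, -28, -25, -24, -21, -18, -17, -14, -13, -10, -9, -7, -6, -3, -2, 0, 1, 4, 5}, y in {0}
xmin=-32, ymin=0, xmax=5, ymax=0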